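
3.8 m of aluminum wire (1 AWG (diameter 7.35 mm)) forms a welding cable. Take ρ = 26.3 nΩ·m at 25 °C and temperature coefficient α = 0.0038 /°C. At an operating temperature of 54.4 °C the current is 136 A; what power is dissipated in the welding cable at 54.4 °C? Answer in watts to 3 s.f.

ρ = 26.3 nΩ·m = 2.63×10^-8 Ω·m
A = π(7.35/2 mm)² = π(3.6750e-03 m)² = 4.243e-05 m²
R₍25₎ = ρL/A = (2.63×10^-8)(3.8)/(4.243e-05) = 0.002355 Ω
R₍54.4₎ = R₍25₎(1 + αΔT) = 0.002355 × (1 + 0.0038×29.4) = 0.002619 Ω
P = I²R = (136)² × 0.002619 = 48.4 W

48.4 W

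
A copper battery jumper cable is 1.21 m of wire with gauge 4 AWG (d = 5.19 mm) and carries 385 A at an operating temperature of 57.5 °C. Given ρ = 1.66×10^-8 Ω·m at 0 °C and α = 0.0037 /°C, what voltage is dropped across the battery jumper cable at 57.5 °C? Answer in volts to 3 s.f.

0.443 V

A = π(5.19/2 mm)² = π(2.5950e-03 m)² = 2.116e-05 m²
R₍0₎ = ρL/A = (1.66×10^-8)(1.21)/(2.116e-05) = 9.494×10^-4 Ω
R₍57.5₎ = R₍0₎(1 + αΔT) = 9.494×10^-4 × (1 + 0.0037×57.5) = 0.001151 Ω
V = IR = 385 × 0.001151 = 0.443 V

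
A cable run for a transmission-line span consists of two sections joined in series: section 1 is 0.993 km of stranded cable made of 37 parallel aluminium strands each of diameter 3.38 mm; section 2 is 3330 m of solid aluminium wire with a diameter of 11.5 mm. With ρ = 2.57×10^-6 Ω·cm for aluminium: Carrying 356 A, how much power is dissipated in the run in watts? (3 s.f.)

1.14×10^5 W

ρ = 2.57×10^-6 Ω·cm = 2.57×10^-8 Ω·m
Section 1: A_strand = π(1.6900e-03)² = 8.973e-06 m²; R₁ = ρL/(N·A_s) = (2.57×10^-8)(993)/(37×8.973e-06) = 0.07687 Ω
Section 2: A = π(d/2)² = π(5.7500e-03 m)² = 1.039e-04 m²
R₂ = (2.57×10^-8)(3330)/(1.039e-04) = 0.8239 Ω
R = R₁ + R₂ = 0.9008 Ω
P = I²R = (356)² × 0.9008 = 1.14×10^5 W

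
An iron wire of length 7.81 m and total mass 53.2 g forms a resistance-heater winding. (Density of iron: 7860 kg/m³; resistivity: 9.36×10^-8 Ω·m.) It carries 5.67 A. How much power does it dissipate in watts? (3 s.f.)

A = m/(density·L) = 0.0532/(7860×7.81) = 8.6664e-07 m²
R = ρL/A = (9.36×10^-8)(7.81)/(8.6664e-07) = 0.8435 Ω
P = I²R = (5.67)² × 0.8435 = 27.1 W

27.1 W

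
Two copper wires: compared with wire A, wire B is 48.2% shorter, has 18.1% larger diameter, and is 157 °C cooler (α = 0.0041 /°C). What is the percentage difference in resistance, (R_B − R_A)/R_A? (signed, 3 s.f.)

R ∝ ρL/d² with ρ ∝ (1+αΔT), so R_B/R_A = (1 − 48.2/100) × (1 + 18.1/100)⁻² × (1 − 0.0041×157)
= 0.518 × 0.717 × 0.3563 = 0.1323
(R_B − R_A)/R_A = 0.1323 − 1 = -86.8%

-86.8%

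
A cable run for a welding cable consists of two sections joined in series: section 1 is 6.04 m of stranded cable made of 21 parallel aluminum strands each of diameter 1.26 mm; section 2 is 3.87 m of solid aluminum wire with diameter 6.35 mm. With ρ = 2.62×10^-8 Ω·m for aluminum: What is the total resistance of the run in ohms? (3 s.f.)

Section 1: A_strand = π(6.3000e-04)² = 1.247e-06 m²; R₁ = ρL/(N·A_s) = (2.62×10^-8)(6.04)/(21×1.247e-06) = 0.006043 Ω
Section 2: A = π(d/2)² = π(3.1750e-03 m)² = 3.167e-05 m²
R₂ = (2.62×10^-8)(3.87)/(3.167e-05) = 0.003202 Ω
R = R₁ + R₂ = 0.00925 Ω

0.00925 Ω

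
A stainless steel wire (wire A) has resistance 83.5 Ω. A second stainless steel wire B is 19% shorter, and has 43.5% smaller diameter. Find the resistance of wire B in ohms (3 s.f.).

R ∝ L/d², so R_B/R_A = (1 − 19/100) × (1 − 43.5/100)⁻²
= 0.81 × 3.133 = 2.537
R_B = 2.537 × 83.5 = 212 Ω

212 Ω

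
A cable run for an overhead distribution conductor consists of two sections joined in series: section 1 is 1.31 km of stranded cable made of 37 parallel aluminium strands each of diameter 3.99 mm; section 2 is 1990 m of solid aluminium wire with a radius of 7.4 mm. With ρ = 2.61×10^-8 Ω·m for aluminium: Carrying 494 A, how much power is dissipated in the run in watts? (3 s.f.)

Section 1: A_strand = π(1.9950e-03)² = 1.250e-05 m²; R₁ = ρL/(N·A_s) = (2.61×10^-8)(1310)/(37×1.250e-05) = 0.07391 Ω
Section 2: A = πr² = π(7.4000e-03 m)² = 1.720e-04 m²
R₂ = (2.61×10^-8)(1990)/(1.720e-04) = 0.3019 Ω
R = R₁ + R₂ = 0.3758 Ω
P = I²R = (494)² × 0.3758 = 91700 W

91700 W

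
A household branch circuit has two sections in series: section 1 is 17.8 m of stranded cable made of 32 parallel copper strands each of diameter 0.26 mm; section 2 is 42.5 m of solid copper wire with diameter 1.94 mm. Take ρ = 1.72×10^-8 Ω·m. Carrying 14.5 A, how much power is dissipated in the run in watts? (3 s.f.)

89.9 W

Section 1: A_strand = π(1.3000e-04)² = 5.309e-08 m²; R₁ = ρL/(N·A_s) = (1.72×10^-8)(17.8)/(32×5.309e-08) = 0.1802 Ω
Section 2: A = π(d/2)² = π(9.7000e-04 m)² = 2.956e-06 m²
R₂ = (1.72×10^-8)(42.5)/(2.956e-06) = 0.2473 Ω
R = R₁ + R₂ = 0.4275 Ω
P = I²R = (14.5)² × 0.4275 = 89.9 W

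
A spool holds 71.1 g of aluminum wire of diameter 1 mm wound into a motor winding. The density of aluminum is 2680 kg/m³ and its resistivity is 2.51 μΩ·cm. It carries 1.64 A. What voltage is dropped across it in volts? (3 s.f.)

1.77 V

ρ = 2.51 μΩ·cm = 2.51×10^-8 Ω·m
A = π(d/2)² = π(5.0000e-04 m)² = 7.8540e-07 m²
L = m/(density·A) = 0.0711/(2680×7.8540e-07) = 33.78 m
R = ρL/A = (2.51×10^-8)(33.78)/(7.8540e-07) = 1.08 Ω
V = IR = 1.64 × 1.08 = 1.77 V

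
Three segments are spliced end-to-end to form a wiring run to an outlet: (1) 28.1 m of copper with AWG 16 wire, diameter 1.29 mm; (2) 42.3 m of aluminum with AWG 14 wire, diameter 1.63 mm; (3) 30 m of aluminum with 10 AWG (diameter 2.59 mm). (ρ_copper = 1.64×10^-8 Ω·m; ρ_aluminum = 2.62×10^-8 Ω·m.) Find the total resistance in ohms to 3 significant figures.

1.03 Ω

Seg 1: A = π(1.29/2 mm)² = π(6.4500e-04 m)² = 1.307e-06 m²
R_1 = (1.64×10^-8)(28.1)/(1.307e-06) = 0.3526 Ω
Seg 2: A = π(1.63/2 mm)² = π(8.1500e-04 m)² = 2.087e-06 m²
R_2 = (2.62×10^-8)(42.3)/(2.087e-06) = 0.5311 Ω
Seg 3: A = π(2.59/2 mm)² = π(1.2950e-03 m)² = 5.269e-06 m²
R_3 = (2.62×10^-8)(30)/(5.269e-06) = 0.1492 Ω
R_total = R_1 + R_2 + R_3 = 1.03 Ω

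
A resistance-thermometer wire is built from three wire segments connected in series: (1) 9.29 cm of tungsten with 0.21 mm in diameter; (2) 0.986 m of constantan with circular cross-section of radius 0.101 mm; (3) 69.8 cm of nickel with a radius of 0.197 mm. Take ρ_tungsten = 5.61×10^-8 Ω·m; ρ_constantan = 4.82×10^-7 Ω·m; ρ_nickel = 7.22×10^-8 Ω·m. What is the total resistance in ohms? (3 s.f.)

Seg 1: A = π(d/2)² = π(1.0500e-04 m)² = 3.464e-08 m²
R_1 = (5.61×10^-8)(0.0929)/(3.464e-08) = 0.1505 Ω
Seg 2: A = πr² = π(1.0100e-04 m)² = 3.205e-08 m²
R_2 = (4.82×10^-7)(0.986)/(3.205e-08) = 14.83 Ω
Seg 3: A = πr² = π(1.9700e-04 m)² = 1.219e-07 m²
R_3 = (7.22×10^-8)(0.698)/(1.219e-07) = 0.4133 Ω
R_total = R_1 + R_2 + R_3 = 15.4 Ω

15.4 Ω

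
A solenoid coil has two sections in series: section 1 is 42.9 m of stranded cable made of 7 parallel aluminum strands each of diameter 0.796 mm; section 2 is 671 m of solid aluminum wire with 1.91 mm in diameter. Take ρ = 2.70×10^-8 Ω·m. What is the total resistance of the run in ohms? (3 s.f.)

Section 1: A_strand = π(3.9800e-04)² = 4.976e-07 m²; R₁ = ρL/(N·A_s) = (2.70×10^-8)(42.9)/(7×4.976e-07) = 0.3325 Ω
Section 2: A = π(d/2)² = π(9.5500e-04 m)² = 2.865e-06 m²
R₂ = (2.70×10^-8)(671)/(2.865e-06) = 6.323 Ω
R = R₁ + R₂ = 6.66 Ω

6.66 Ω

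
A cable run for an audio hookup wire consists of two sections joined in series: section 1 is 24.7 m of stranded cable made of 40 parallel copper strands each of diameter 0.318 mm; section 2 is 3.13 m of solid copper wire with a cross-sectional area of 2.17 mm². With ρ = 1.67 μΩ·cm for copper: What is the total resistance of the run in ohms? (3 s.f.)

0.154 Ω

ρ = 1.67 μΩ·cm = 1.67×10^-8 Ω·m
Section 1: A_strand = π(1.5900e-04)² = 7.942e-08 m²; R₁ = ρL/(N·A_s) = (1.67×10^-8)(24.7)/(40×7.942e-08) = 0.1298 Ω
Section 2: A = 2.17 mm² = 2.170e-06 m²
R₂ = (1.67×10^-8)(3.13)/(2.170e-06) = 0.02409 Ω
R = R₁ + R₂ = 0.154 Ω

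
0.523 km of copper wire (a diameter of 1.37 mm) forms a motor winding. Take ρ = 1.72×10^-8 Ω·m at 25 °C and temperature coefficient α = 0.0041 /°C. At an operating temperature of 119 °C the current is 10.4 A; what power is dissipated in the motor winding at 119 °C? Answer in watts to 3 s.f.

A = π(d/2)² = π(6.8500e-04 m)² = 1.474e-06 m²
R₍25₎ = ρL/A = (1.72×10^-8)(523)/(1.474e-06) = 6.102 Ω
R₍119₎ = R₍25₎(1 + αΔT) = 6.102 × (1 + 0.0041×94) = 8.454 Ω
P = I²R = (10.4)² × 8.454 = 914 W

914 W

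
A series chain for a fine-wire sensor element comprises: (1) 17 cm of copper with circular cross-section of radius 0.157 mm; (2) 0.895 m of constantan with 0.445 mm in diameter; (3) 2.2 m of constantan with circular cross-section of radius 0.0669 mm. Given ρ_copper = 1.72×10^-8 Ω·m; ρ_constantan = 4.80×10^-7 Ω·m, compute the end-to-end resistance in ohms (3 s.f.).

Seg 1: A = πr² = π(1.5700e-04 m)² = 7.744e-08 m²
R_1 = (1.72×10^-8)(0.17)/(7.744e-08) = 0.03776 Ω
Seg 2: A = π(d/2)² = π(2.2250e-04 m)² = 1.555e-07 m²
R_2 = (4.80×10^-7)(0.895)/(1.555e-07) = 2.762 Ω
Seg 3: A = πr² = π(6.6900e-05 m)² = 1.406e-08 m²
R_3 = (4.80×10^-7)(2.2)/(1.406e-08) = 75.1 Ω
R_total = R_1 + R_2 + R_3 = 77.9 Ω

77.9 Ω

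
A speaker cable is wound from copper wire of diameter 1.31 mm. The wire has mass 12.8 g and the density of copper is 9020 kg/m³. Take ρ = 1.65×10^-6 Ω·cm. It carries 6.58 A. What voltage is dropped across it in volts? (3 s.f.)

0.0848 V

ρ = 1.65×10^-6 Ω·cm = 1.65×10^-8 Ω·m
A = π(d/2)² = π(6.5500e-04 m)² = 1.3478e-06 m²
L = m/(density·A) = 0.0128/(9020×1.3478e-06) = 1.053 m
R = ρL/A = (1.65×10^-8)(1.053)/(1.3478e-06) = 0.01289 Ω
V = IR = 6.58 × 0.01289 = 0.0848 V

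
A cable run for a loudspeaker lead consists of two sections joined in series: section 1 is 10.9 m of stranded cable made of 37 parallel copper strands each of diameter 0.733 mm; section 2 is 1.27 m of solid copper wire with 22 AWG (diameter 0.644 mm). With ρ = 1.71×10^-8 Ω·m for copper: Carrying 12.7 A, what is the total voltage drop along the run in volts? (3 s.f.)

0.998 V

Section 1: A_strand = π(3.6650e-04)² = 4.220e-07 m²; R₁ = ρL/(N·A_s) = (1.71×10^-8)(10.9)/(37×4.220e-07) = 0.01194 Ω
Section 2: A = π(0.644/2 mm)² = π(3.2200e-04 m)² = 3.257e-07 m²
R₂ = (1.71×10^-8)(1.27)/(3.257e-07) = 0.06667 Ω
R = R₁ + R₂ = 0.07861 Ω
V = IR = 12.7 × 0.07861 = 0.998 V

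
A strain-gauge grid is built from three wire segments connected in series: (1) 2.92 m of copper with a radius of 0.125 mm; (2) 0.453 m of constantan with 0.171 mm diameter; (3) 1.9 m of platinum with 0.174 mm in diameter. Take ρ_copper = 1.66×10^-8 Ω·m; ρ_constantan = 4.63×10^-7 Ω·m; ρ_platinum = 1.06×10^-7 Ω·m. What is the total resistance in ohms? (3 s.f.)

18.6 Ω

Seg 1: A = πr² = π(1.2500e-04 m)² = 4.909e-08 m²
R_1 = (1.66×10^-8)(2.92)/(4.909e-08) = 0.9875 Ω
Seg 2: A = π(d/2)² = π(8.5500e-05 m)² = 2.297e-08 m²
R_2 = (4.63×10^-7)(0.453)/(2.297e-08) = 9.133 Ω
Seg 3: A = π(d/2)² = π(8.7000e-05 m)² = 2.378e-08 m²
R_3 = (1.06×10^-7)(1.9)/(2.378e-08) = 8.47 Ω
R_total = R_1 + R_2 + R_3 = 18.6 Ω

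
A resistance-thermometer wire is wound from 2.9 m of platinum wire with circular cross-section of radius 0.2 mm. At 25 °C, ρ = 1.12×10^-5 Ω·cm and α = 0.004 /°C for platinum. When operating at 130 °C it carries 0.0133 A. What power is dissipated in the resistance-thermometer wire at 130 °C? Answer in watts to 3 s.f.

ρ = 1.12×10^-5 Ω·cm = 1.12×10^-7 Ω·m
A = πr² = π(2.0000e-04 m)² = 1.257e-07 m²
R₍25₎ = ρL/A = (1.12×10^-7)(2.9)/(1.257e-07) = 2.585 Ω
R₍130₎ = R₍25₎(1 + αΔT) = 2.585 × (1 + 0.004×105) = 3.67 Ω
P = I²R = (0.0133)² × 3.67 = 6.49×10^-4 W

6.49×10^-4 W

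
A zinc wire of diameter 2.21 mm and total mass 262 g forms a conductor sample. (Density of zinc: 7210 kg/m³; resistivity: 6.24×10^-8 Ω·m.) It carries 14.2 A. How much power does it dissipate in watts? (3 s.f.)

A = π(d/2)² = π(1.1050e-03 m)² = 3.8360e-06 m²
L = m/(density·A) = 0.262/(7210×3.8360e-06) = 9.473 m
R = ρL/A = (6.24×10^-8)(9.473)/(3.8360e-06) = 0.1541 Ω
P = I²R = (14.2)² × 0.1541 = 31.1 W

31.1 W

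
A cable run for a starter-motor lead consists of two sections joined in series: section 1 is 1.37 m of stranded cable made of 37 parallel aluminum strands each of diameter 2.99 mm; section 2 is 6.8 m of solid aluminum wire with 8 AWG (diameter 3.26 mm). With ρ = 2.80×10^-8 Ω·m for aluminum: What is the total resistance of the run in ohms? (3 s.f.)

0.0230 Ω

Section 1: A_strand = π(1.4950e-03)² = 7.022e-06 m²; R₁ = ρL/(N·A_s) = (2.80×10^-8)(1.37)/(37×7.022e-06) = 1.477×10^-4 Ω
Section 2: A = π(3.26/2 mm)² = π(1.6300e-03 m)² = 8.347e-06 m²
R₂ = (2.80×10^-8)(6.8)/(8.347e-06) = 0.02281 Ω
R = R₁ + R₂ = 0.0230 Ω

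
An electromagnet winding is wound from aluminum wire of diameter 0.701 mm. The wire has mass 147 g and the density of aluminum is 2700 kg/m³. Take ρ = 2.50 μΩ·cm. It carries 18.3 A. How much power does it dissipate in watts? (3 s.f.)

ρ = 2.50 μΩ·cm = 2.50×10^-8 Ω·m
A = π(d/2)² = π(3.5050e-04 m)² = 3.8595e-07 m²
L = m/(density·A) = 0.147/(2700×3.8595e-07) = 141.1 m
R = ρL/A = (2.50×10^-8)(141.1)/(3.8595e-07) = 9.138 Ω
P = I²R = (18.3)² × 9.138 = 3060 W

3060 W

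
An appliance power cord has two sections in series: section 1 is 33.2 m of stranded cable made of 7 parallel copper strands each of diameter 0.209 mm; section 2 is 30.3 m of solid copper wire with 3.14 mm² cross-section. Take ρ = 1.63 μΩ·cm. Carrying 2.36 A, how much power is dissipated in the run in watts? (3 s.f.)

13.4 W

ρ = 1.63 μΩ·cm = 1.63×10^-8 Ω·m
Section 1: A_strand = π(1.0450e-04)² = 3.431e-08 m²; R₁ = ρL/(N·A_s) = (1.63×10^-8)(33.2)/(7×3.431e-08) = 2.253 Ω
Section 2: A = 3.14 mm² = 3.140e-06 m²
R₂ = (1.63×10^-8)(30.3)/(3.140e-06) = 0.1573 Ω
R = R₁ + R₂ = 2.411 Ω
P = I²R = (2.36)² × 2.411 = 13.4 W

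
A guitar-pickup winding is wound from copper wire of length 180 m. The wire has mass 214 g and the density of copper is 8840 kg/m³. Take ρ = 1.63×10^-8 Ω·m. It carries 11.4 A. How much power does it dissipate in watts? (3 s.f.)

A = m/(density·L) = 0.214/(8840×180) = 1.3449e-07 m²
R = ρL/A = (1.63×10^-8)(180)/(1.3449e-07) = 21.82 Ω
P = I²R = (11.4)² × 21.82 = 2840 W

2840 W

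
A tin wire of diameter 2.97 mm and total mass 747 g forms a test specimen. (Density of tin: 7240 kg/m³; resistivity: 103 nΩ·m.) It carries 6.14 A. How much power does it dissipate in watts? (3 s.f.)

ρ = 103 nΩ·m = 1.03×10^-7 Ω·m
A = π(d/2)² = π(1.4850e-03 m)² = 6.9279e-06 m²
L = m/(density·A) = 0.747/(7240×6.9279e-06) = 14.89 m
R = ρL/A = (1.03×10^-7)(14.89)/(6.9279e-06) = 0.2214 Ω
P = I²R = (6.14)² × 0.2214 = 8.35 W

8.35 W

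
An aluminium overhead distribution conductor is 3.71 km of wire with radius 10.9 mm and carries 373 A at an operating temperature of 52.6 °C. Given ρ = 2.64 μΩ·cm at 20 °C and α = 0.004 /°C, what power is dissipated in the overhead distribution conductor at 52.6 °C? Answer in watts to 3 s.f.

41300 W

ρ = 2.64 μΩ·cm = 2.64×10^-8 Ω·m
A = πr² = π(1.0900e-02 m)² = 3.733e-04 m²
R₍20₎ = ρL/A = (2.64×10^-8)(3710)/(3.733e-04) = 0.2624 Ω
R₍52.6₎ = R₍20₎(1 + αΔT) = 0.2624 × (1 + 0.004×32.6) = 0.2966 Ω
P = I²R = (373)² × 0.2966 = 41300 W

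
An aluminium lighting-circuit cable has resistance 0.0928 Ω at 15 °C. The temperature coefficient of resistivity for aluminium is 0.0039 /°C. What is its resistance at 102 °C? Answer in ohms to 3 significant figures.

ΔT = 102 − 15 = 87 °C
R = R₀(1 + αΔT) = 0.0928 × (1 + 0.0039×87) = 0.0928 × 1.339 = 0.124 Ω

0.124 Ω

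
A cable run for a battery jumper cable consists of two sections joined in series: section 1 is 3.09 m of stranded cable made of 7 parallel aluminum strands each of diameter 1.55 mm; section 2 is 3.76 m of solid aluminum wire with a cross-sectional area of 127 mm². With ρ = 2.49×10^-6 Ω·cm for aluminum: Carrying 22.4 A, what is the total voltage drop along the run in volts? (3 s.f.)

ρ = 2.49×10^-6 Ω·cm = 2.49×10^-8 Ω·m
Section 1: A_strand = π(7.7500e-04)² = 1.887e-06 m²; R₁ = ρL/(N·A_s) = (2.49×10^-8)(3.09)/(7×1.887e-06) = 0.005825 Ω
Section 2: A = 127 mm² = 1.270e-04 m²
R₂ = (2.49×10^-8)(3.76)/(1.270e-04) = 7.372×10^-4 Ω
R = R₁ + R₂ = 0.006562 Ω
V = IR = 22.4 × 0.006562 = 0.147 V

0.147 V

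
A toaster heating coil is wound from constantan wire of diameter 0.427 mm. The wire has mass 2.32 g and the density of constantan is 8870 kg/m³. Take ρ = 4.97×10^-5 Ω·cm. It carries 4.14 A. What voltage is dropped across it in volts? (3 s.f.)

ρ = 4.97×10^-5 Ω·cm = 4.97×10^-7 Ω·m
A = π(d/2)² = π(2.1350e-04 m)² = 1.4320e-07 m²
L = m/(density·A) = 0.00232/(8870×1.4320e-07) = 1.826 m
R = ρL/A = (4.97×10^-7)(1.826)/(1.4320e-07) = 6.339 Ω
V = IR = 4.14 × 6.339 = 26.2 V

26.2 V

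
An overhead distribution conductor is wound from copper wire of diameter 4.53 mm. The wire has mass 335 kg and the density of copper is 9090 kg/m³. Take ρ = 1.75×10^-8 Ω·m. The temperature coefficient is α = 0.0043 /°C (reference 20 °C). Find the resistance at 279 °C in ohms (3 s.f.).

5.25 Ω

A = π(d/2)² = π(2.2650e-03 m)² = 1.6117e-05 m²
L = m/(density·A) = 335/(9090×1.6117e-05) = 2287 m
R = ρL/A = (1.75×10^-8)(2287)/(1.6117e-05) = 2.483 Ω
R(279 °C) = 2.483 × (1 + 0.0043×259) = 5.25 Ω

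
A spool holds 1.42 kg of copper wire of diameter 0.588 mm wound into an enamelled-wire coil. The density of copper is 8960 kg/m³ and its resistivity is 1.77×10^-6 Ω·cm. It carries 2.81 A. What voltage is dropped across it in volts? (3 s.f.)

ρ = 1.77×10^-6 Ω·cm = 1.77×10^-8 Ω·m
A = π(d/2)² = π(2.9400e-04 m)² = 2.7155e-07 m²
L = m/(density·A) = 1.42/(8960×2.7155e-07) = 583.6 m
R = ρL/A = (1.77×10^-8)(583.6)/(2.7155e-07) = 38.04 Ω
V = IR = 2.81 × 38.04 = 107 V

107 V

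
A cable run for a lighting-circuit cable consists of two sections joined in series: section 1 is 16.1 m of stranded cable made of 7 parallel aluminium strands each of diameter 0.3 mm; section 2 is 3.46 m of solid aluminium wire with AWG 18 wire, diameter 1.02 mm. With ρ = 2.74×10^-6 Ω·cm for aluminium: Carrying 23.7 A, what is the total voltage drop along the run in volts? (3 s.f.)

ρ = 2.74×10^-6 Ω·cm = 2.74×10^-8 Ω·m
Section 1: A_strand = π(1.5000e-04)² = 7.069e-08 m²; R₁ = ρL/(N·A_s) = (2.74×10^-8)(16.1)/(7×7.069e-08) = 0.8916 Ω
Section 2: A = π(1.02/2 mm)² = π(5.1000e-04 m)² = 8.171e-07 m²
R₂ = (2.74×10^-8)(3.46)/(8.171e-07) = 0.116 Ω
R = R₁ + R₂ = 1.008 Ω
V = IR = 23.7 × 1.008 = 23.9 V

23.9 V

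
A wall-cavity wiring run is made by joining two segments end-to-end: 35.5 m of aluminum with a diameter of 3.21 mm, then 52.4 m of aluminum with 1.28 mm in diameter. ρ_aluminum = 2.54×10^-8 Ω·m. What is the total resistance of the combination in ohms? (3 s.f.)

1.15 Ω

Segment 1: A = π(d/2)² = π(1.6050e-03 m)² = 8.093e-06 m²
R₁ = ρL/A = (2.54×10^-8)(35.5)/(8.093e-06) = 0.1114 Ω
Segment 2: A = π(d/2)² = π(6.4000e-04 m)² = 1.287e-06 m²
R₂ = (2.54×10^-8)(52.4)/(1.287e-06) = 1.034 Ω
R = R₁ + R₂ = 1.15 Ω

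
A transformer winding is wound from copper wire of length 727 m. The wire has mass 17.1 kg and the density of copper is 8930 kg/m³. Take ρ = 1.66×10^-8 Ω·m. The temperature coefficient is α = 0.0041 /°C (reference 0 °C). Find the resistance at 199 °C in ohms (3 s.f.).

8.32 Ω

A = m/(density·L) = 17.1/(8930×727) = 2.6340e-06 m²
R = ρL/A = (1.66×10^-8)(727)/(2.6340e-06) = 4.582 Ω
R(199 °C) = 4.582 × (1 + 0.0041×199) = 8.32 Ω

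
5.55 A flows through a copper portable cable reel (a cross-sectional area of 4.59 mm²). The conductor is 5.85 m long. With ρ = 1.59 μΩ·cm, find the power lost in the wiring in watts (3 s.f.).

ρ = 1.59 μΩ·cm = 1.59×10^-8 Ω·m
A = 4.59 mm² = 4.590e-06 m²
R = ρL/A = (1.59×10^-8)(5.85)/(4.590e-06) = 0.02026 Ω
P = I²R = (5.55)² × 0.02026 = 0.624 W

0.624 W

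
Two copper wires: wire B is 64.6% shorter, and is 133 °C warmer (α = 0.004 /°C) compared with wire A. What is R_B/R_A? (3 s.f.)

R ∝ ρL/d² with ρ ∝ (1+αΔT), so R_B/R_A = (1 − 64.6/100) × (1 + 0.004×133)
= 0.354 × 1.532 = 0.542

0.542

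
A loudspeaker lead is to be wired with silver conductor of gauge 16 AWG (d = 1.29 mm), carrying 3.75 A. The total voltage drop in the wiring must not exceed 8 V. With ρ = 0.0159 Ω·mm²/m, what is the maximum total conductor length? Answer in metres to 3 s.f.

ρ = 0.0159 Ω·mm²/m = 1.59×10^-8 Ω·m
A = π(1.29/2 mm)² = π(6.4500e-04 m)² = 1.307e-06 m²
L_max = V_max·A/(1·ρI) = (8)(1.307e-06)/(1.59×10^-8×3.75) = 175 m

175 m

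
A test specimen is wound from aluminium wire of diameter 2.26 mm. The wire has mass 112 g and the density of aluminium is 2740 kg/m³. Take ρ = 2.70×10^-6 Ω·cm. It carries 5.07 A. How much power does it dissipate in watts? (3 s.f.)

ρ = 2.70×10^-6 Ω·cm = 2.70×10^-8 Ω·m
A = π(d/2)² = π(1.1300e-03 m)² = 4.0115e-06 m²
L = m/(density·A) = 0.112/(2740×4.0115e-06) = 10.19 m
R = ρL/A = (2.70×10^-8)(10.19)/(4.0115e-06) = 0.06858 Ω
P = I²R = (5.07)² × 0.06858 = 1.76 W

1.76 W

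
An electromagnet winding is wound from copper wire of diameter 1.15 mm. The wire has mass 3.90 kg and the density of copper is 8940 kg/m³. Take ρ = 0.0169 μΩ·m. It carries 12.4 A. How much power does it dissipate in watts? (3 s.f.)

ρ = 0.0169 μΩ·m = 1.69×10^-8 Ω·m
A = π(d/2)² = π(5.7500e-04 m)² = 1.0387e-06 m²
L = m/(density·A) = 3.9/(8940×1.0387e-06) = 420 m
R = ρL/A = (1.69×10^-8)(420)/(1.0387e-06) = 6.833 Ω
P = I²R = (12.4)² × 6.833 = 1050 W

1050 W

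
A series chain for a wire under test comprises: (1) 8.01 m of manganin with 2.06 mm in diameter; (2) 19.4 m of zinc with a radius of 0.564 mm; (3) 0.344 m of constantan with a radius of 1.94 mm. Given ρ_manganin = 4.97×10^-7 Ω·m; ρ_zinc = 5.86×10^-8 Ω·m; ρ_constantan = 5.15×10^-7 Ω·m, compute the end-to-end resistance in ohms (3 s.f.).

2.35 Ω

Seg 1: A = π(d/2)² = π(1.0300e-03 m)² = 3.333e-06 m²
R_1 = (4.97×10^-7)(8.01)/(3.333e-06) = 1.194 Ω
Seg 2: A = πr² = π(5.6400e-04 m)² = 9.993e-07 m²
R_2 = (5.86×10^-8)(19.4)/(9.993e-07) = 1.138 Ω
Seg 3: A = πr² = π(1.9400e-03 m)² = 1.182e-05 m²
R_3 = (5.15×10^-7)(0.344)/(1.182e-05) = 0.01498 Ω
R_total = R_1 + R_2 + R_3 = 2.35 Ω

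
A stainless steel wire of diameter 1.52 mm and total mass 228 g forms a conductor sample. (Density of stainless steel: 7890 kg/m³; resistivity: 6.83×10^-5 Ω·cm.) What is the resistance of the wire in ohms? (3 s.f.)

5.99 Ω

ρ = 6.83×10^-5 Ω·cm = 6.83×10^-7 Ω·m
A = π(d/2)² = π(7.6000e-04 m)² = 1.8146e-06 m²
L = m/(density·A) = 0.228/(7890×1.8146e-06) = 15.93 m
R = ρL/A = (6.83×10^-7)(15.93)/(1.8146e-06) = 5.99 Ω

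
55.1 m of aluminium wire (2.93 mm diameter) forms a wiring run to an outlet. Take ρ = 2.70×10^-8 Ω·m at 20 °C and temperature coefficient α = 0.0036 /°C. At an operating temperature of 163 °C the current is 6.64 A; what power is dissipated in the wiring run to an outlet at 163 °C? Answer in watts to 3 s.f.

14.7 W

A = π(d/2)² = π(1.4650e-03 m)² = 6.743e-06 m²
R₍20₎ = ρL/A = (2.70×10^-8)(55.1)/(6.743e-06) = 0.2206 Ω
R₍163₎ = R₍20₎(1 + αΔT) = 0.2206 × (1 + 0.0036×143) = 0.3342 Ω
P = I²R = (6.64)² × 0.3342 = 14.7 W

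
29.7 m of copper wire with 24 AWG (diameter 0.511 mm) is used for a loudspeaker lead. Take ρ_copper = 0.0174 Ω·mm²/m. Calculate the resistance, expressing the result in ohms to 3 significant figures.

ρ = 0.0174 Ω·mm²/m = 1.74×10^-8 Ω·m
A = π(0.511/2 mm)² = π(2.5550e-04 m)² = 2.051e-07 m²
R = ρL/A = (1.74×10^-8)(29.7 m)/(2.051e-07 m²) = 2.52 Ω

2.52 Ω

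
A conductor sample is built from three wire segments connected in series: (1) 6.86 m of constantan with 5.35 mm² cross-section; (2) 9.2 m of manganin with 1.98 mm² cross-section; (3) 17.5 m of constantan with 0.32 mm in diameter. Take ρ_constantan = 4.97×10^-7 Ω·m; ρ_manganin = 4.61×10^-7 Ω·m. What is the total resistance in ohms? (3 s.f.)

111 Ω

Seg 1: A = 5.35 mm² = 5.350e-06 m²
R_1 = (4.97×10^-7)(6.86)/(5.350e-06) = 0.6373 Ω
Seg 2: A = 1.98 mm² = 1.980e-06 m²
R_2 = (4.61×10^-7)(9.2)/(1.980e-06) = 2.142 Ω
Seg 3: A = π(d/2)² = π(1.6000e-04 m)² = 8.042e-08 m²
R_3 = (4.97×10^-7)(17.5)/(8.042e-08) = 108.1 Ω
R_total = R_1 + R_2 + R_3 = 111 Ω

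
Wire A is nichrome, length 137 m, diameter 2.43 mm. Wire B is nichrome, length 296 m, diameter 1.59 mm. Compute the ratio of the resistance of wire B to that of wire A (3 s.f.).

5.05

R ∝ ρL/d², so R_B/R_A = (L_B/L_A) × (d_A/d_B)²
= (296/137) × (2.43/1.59)² = 5.05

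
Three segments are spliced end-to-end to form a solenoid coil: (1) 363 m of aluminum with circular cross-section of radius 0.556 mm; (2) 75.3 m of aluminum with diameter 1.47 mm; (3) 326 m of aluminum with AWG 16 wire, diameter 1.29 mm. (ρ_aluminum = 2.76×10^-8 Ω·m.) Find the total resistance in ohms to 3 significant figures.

Seg 1: A = πr² = π(5.5600e-04 m)² = 9.712e-07 m²
R_1 = (2.76×10^-8)(363)/(9.712e-07) = 10.32 Ω
Seg 2: A = π(d/2)² = π(7.3500e-04 m)² = 1.697e-06 m²
R_2 = (2.76×10^-8)(75.3)/(1.697e-06) = 1.225 Ω
Seg 3: A = π(1.29/2 mm)² = π(6.4500e-04 m)² = 1.307e-06 m²
R_3 = (2.76×10^-8)(326)/(1.307e-06) = 6.884 Ω
R_total = R_1 + R_2 + R_3 = 18.4 Ω

18.4 Ω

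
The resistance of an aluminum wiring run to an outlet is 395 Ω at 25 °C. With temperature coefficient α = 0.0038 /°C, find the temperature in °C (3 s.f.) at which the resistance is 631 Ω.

182 °C

R = R₀(1 + α(T − T₀)) ⇒ T = T₀ + (R/R₀ − 1)/α
T = 25 + (631/395 − 1)/0.0038 = 25 + (0.5975)/0.0038 = 182 °C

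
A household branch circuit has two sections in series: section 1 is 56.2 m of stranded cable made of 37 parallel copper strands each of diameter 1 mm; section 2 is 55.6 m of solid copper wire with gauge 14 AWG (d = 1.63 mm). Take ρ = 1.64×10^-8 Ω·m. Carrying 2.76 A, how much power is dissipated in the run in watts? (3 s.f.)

3.57 W

Section 1: A_strand = π(5.0000e-04)² = 7.854e-07 m²; R₁ = ρL/(N·A_s) = (1.64×10^-8)(56.2)/(37×7.854e-07) = 0.03172 Ω
Section 2: A = π(1.63/2 mm)² = π(8.1500e-04 m)² = 2.087e-06 m²
R₂ = (1.64×10^-8)(55.6)/(2.087e-06) = 0.437 Ω
R = R₁ + R₂ = 0.4687 Ω
P = I²R = (2.76)² × 0.4687 = 3.57 W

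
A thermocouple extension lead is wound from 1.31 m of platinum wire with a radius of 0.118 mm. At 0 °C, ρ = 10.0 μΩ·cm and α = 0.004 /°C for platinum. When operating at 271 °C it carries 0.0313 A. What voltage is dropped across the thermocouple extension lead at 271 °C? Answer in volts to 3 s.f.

ρ = 10.0 μΩ·cm = 1.00×10^-7 Ω·m
A = πr² = π(1.1800e-04 m)² = 4.374e-08 m²
R₍0₎ = ρL/A = (1.00×10^-7)(1.31)/(4.374e-08) = 2.995 Ω
R₍271₎ = R₍0₎(1 + αΔT) = 2.995 × (1 + 0.004×271) = 6.241 Ω
V = IR = 0.0313 × 6.241 = 0.195 V

0.195 V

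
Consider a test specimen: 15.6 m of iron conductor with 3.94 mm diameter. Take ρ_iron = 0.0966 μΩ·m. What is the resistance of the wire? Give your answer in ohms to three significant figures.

0.124 Ω

ρ = 0.0966 μΩ·m = 9.66×10^-8 Ω·m
A = π(d/2)² = π(1.9700e-03 m)² = 1.219e-05 m²
R = ρL/A = (9.66×10^-8)(15.6 m)/(1.219e-05 m²) = 0.124 Ω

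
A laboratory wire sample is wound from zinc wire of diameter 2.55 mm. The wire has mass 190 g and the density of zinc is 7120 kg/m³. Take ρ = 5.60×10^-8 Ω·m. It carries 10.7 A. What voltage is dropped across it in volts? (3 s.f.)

A = π(d/2)² = π(1.2750e-03 m)² = 5.1071e-06 m²
L = m/(density·A) = 0.19/(7120×5.1071e-06) = 5.225 m
R = ρL/A = (5.60×10^-8)(5.225)/(5.1071e-06) = 0.0573 Ω
V = IR = 10.7 × 0.0573 = 0.613 V

0.613 V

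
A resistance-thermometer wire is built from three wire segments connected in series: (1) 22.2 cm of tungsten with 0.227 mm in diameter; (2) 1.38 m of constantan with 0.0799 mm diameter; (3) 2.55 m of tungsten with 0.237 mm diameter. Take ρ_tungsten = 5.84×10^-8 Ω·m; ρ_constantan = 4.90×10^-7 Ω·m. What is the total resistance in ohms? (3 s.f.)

139 Ω

Seg 1: A = π(d/2)² = π(1.1350e-04 m)² = 4.047e-08 m²
R_1 = (5.84×10^-8)(0.222)/(4.047e-08) = 0.3203 Ω
Seg 2: A = π(d/2)² = π(3.9950e-05 m)² = 5.014e-09 m²
R_2 = (4.90×10^-7)(1.38)/(5.014e-09) = 134.9 Ω
Seg 3: A = π(d/2)² = π(1.1850e-04 m)² = 4.412e-08 m²
R_3 = (5.84×10^-8)(2.55)/(4.412e-08) = 3.376 Ω
R_total = R_1 + R_2 + R_3 = 139 Ω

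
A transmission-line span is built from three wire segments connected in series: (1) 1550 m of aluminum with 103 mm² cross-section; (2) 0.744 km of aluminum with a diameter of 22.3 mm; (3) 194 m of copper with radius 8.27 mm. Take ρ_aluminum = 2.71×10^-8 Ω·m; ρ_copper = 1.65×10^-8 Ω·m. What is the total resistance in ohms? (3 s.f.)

0.474 Ω

Seg 1: A = 103 mm² = 1.030e-04 m²
R_1 = (2.71×10^-8)(1550)/(1.030e-04) = 0.4078 Ω
Seg 2: A = π(d/2)² = π(1.1150e-02 m)² = 3.906e-04 m²
R_2 = (2.71×10^-8)(744)/(3.906e-04) = 0.05162 Ω
Seg 3: A = πr² = π(8.2700e-03 m)² = 2.149e-04 m²
R_3 = (1.65×10^-8)(194)/(2.149e-04) = 0.0149 Ω
R_total = R_1 + R_2 + R_3 = 0.474 Ω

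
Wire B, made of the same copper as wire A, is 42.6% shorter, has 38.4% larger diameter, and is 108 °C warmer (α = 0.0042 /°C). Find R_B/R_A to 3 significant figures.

R ∝ ρL/d² with ρ ∝ (1+αΔT), so R_B/R_A = (1 − 42.6/100) × (1 + 38.4/100)⁻² × (1 + 0.0042×108)
= 0.574 × 0.5221 × 1.454 = 0.436

0.436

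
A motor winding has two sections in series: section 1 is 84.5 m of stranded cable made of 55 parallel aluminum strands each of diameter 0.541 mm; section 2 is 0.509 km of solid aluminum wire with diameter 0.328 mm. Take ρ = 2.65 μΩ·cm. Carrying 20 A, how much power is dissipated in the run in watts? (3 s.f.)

63900 W

ρ = 2.65 μΩ·cm = 2.65×10^-8 Ω·m
Section 1: A_strand = π(2.7050e-04)² = 2.299e-07 m²; R₁ = ρL/(N·A_s) = (2.65×10^-8)(84.5)/(55×2.299e-07) = 0.1771 Ω
Section 2: A = π(d/2)² = π(1.6400e-04 m)² = 8.450e-08 m²
R₂ = (2.65×10^-8)(509)/(8.450e-08) = 159.6 Ω
R = R₁ + R₂ = 159.8 Ω
P = I²R = (20)² × 159.8 = 63900 W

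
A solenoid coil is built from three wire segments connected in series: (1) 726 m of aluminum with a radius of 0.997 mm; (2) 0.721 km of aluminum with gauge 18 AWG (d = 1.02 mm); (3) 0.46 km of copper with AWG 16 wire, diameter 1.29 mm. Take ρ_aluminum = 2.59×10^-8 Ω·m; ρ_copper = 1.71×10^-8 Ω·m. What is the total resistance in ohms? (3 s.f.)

34.9 Ω

Seg 1: A = πr² = π(9.9700e-04 m)² = 3.123e-06 m²
R_1 = (2.59×10^-8)(726)/(3.123e-06) = 6.021 Ω
Seg 2: A = π(1.02/2 mm)² = π(5.1000e-04 m)² = 8.171e-07 m²
R_2 = (2.59×10^-8)(721)/(8.171e-07) = 22.85 Ω
Seg 3: A = π(1.29/2 mm)² = π(6.4500e-04 m)² = 1.307e-06 m²
R_3 = (1.71×10^-8)(460)/(1.307e-06) = 6.018 Ω
R_total = R_1 + R_2 + R_3 = 34.9 Ω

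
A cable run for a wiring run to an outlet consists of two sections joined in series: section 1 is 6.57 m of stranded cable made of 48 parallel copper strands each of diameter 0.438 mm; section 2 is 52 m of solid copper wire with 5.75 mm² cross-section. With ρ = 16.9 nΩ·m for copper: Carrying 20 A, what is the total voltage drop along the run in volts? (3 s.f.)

ρ = 16.9 nΩ·m = 1.69×10^-8 Ω·m
Section 1: A_strand = π(2.1900e-04)² = 1.507e-07 m²; R₁ = ρL/(N·A_s) = (1.69×10^-8)(6.57)/(48×1.507e-07) = 0.01535 Ω
Section 2: A = 5.75 mm² = 5.750e-06 m²
R₂ = (1.69×10^-8)(52)/(5.750e-06) = 0.1528 Ω
R = R₁ + R₂ = 0.1682 Ω
V = IR = 20 × 0.1682 = 3.36 V

3.36 V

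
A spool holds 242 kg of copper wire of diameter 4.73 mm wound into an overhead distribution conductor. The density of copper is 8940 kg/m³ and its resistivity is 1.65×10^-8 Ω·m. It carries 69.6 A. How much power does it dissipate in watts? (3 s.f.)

7010 W

A = π(d/2)² = π(2.3650e-03 m)² = 1.7572e-05 m²
L = m/(density·A) = 242/(8940×1.7572e-05) = 1541 m
R = ρL/A = (1.65×10^-8)(1541)/(1.7572e-05) = 1.447 Ω
P = I²R = (69.6)² × 1.447 = 7010 W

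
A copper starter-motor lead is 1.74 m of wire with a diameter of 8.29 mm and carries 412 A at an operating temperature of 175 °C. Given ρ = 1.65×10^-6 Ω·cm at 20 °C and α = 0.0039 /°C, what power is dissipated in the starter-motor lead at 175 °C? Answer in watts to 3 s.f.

145 W

ρ = 1.65×10^-6 Ω·cm = 1.65×10^-8 Ω·m
A = π(d/2)² = π(4.1450e-03 m)² = 5.398e-05 m²
R₍20₎ = ρL/A = (1.65×10^-8)(1.74)/(5.398e-05) = 5.319×10^-4 Ω
R₍175₎ = R₍20₎(1 + αΔT) = 5.319×10^-4 × (1 + 0.0039×155) = 8.534×10^-4 Ω
P = I²R = (412)² × 8.534×10^-4 = 145 W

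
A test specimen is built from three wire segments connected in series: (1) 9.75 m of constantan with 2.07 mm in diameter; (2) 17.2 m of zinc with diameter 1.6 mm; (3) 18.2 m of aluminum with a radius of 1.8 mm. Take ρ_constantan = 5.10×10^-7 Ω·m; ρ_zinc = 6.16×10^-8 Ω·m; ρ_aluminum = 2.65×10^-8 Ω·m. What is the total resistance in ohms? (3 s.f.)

2.05 Ω

Seg 1: A = π(d/2)² = π(1.0350e-03 m)² = 3.365e-06 m²
R_1 = (5.10×10^-7)(9.75)/(3.365e-06) = 1.478 Ω
Seg 2: A = π(d/2)² = π(8.0000e-04 m)² = 2.011e-06 m²
R_2 = (6.16×10^-8)(17.2)/(2.011e-06) = 0.527 Ω
Seg 3: A = πr² = π(1.8000e-03 m)² = 1.018e-05 m²
R_3 = (2.65×10^-8)(18.2)/(1.018e-05) = 0.04738 Ω
R_total = R_1 + R_2 + R_3 = 2.05 Ω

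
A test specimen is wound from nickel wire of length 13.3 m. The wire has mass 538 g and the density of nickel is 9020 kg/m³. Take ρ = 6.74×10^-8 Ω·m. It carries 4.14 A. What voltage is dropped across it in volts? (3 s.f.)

0.828 V

A = m/(density·L) = 0.538/(9020×13.3) = 4.4846e-06 m²
R = ρL/A = (6.74×10^-8)(13.3)/(4.4846e-06) = 0.1999 Ω
V = IR = 4.14 × 0.1999 = 0.828 V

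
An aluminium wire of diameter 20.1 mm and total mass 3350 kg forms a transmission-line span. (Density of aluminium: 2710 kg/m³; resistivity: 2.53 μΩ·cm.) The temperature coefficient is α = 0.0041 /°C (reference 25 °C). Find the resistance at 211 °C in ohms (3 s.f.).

ρ = 2.53 μΩ·cm = 2.53×10^-8 Ω·m
A = π(d/2)² = π(1.0050e-02 m)² = 3.1731e-04 m²
L = m/(density·A) = 3350/(2710×3.1731e-04) = 3896 m
R = ρL/A = (2.53×10^-8)(3896)/(3.1731e-04) = 0.3106 Ω
R(211 °C) = 0.3106 × (1 + 0.0041×186) = 0.548 Ω

0.548 Ω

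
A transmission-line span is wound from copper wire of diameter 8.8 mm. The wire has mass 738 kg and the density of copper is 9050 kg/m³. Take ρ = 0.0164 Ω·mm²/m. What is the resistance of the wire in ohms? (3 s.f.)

ρ = 0.0164 Ω·mm²/m = 1.64×10^-8 Ω·m
A = π(d/2)² = π(4.4000e-03 m)² = 6.0821e-05 m²
L = m/(density·A) = 738/(9050×6.0821e-05) = 1341 m
R = ρL/A = (1.64×10^-8)(1341)/(6.0821e-05) = 0.362 Ω

0.362 Ω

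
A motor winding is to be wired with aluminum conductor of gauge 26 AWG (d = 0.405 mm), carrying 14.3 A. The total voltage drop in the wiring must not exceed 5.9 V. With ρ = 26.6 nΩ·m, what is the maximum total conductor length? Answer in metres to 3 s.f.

2.00 m

ρ = 26.6 nΩ·m = 2.66×10^-8 Ω·m
A = π(0.405/2 mm)² = π(2.0250e-04 m)² = 1.288e-07 m²
L_max = V_max·A/(1·ρI) = (5.9)(1.288e-07)/(2.66×10^-8×14.3) = 2.00 m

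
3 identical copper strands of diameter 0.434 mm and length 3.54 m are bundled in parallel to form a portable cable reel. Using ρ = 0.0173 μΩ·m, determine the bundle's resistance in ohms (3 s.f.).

ρ = 0.0173 μΩ·m = 1.73×10^-8 Ω·m
A_strand = π(2.1700e-04 m)² = 1.479e-07 m²
R_strand = ρL/A = (1.73×10^-8)(3.54)/(1.479e-07) = 0.414 Ω
R_total = R_strand/N = 0.414/3 = 0.138 Ω

0.138 Ω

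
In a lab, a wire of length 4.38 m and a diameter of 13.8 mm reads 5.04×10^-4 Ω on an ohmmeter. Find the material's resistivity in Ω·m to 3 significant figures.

A = π(d/2)² = π(6.9000e-03 m)² = 1.496e-04 m²
ρ = RA/L = (5.04×10^-4)(1.496e-04)/(4.38) = 1.72×10^-8 Ω·m

1.72×10^-8 Ω·m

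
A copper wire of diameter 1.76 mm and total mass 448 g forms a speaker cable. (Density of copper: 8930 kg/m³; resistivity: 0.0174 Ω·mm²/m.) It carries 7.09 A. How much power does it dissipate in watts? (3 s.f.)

ρ = 0.0174 Ω·mm²/m = 1.74×10^-8 Ω·m
A = π(d/2)² = π(8.8000e-04 m)² = 2.4328e-06 m²
L = m/(density·A) = 0.448/(8930×2.4328e-06) = 20.62 m
R = ρL/A = (1.74×10^-8)(20.62)/(2.4328e-06) = 0.1475 Ω
P = I²R = (7.09)² × 0.1475 = 7.41 W

7.41 W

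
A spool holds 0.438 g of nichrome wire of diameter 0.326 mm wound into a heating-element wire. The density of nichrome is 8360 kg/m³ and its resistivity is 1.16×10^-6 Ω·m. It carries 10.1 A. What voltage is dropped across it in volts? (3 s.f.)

88.1 V

A = π(d/2)² = π(1.6300e-04 m)² = 8.3469e-08 m²
L = m/(density·A) = 4.380×10^-4/(8360×8.3469e-08) = 0.6277 m
R = ρL/A = (1.16×10^-6)(0.6277)/(8.3469e-08) = 8.723 Ω
V = IR = 10.1 × 8.723 = 88.1 V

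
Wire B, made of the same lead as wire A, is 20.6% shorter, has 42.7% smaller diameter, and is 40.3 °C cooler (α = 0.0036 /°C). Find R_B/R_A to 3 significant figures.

R ∝ ρL/d² with ρ ∝ (1+αΔT), so R_B/R_A = (1 − 20.6/100) × (1 − 42.7/100)⁻² × (1 − 0.0036×40.3)
= 0.794 × 3.046 × 0.8549 = 2.07

2.07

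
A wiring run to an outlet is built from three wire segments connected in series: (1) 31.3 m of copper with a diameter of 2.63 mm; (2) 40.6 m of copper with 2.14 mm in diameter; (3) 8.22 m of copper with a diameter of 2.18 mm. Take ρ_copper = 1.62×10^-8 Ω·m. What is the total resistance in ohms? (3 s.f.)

0.312 Ω

Seg 1: A = π(d/2)² = π(1.3150e-03 m)² = 5.433e-06 m²
R_1 = (1.62×10^-8)(31.3)/(5.433e-06) = 0.09334 Ω
Seg 2: A = π(d/2)² = π(1.0700e-03 m)² = 3.597e-06 m²
R_2 = (1.62×10^-8)(40.6)/(3.597e-06) = 0.1829 Ω
Seg 3: A = π(d/2)² = π(1.0900e-03 m)² = 3.733e-06 m²
R_3 = (1.62×10^-8)(8.22)/(3.733e-06) = 0.03568 Ω
R_total = R_1 + R_2 + R_3 = 0.312 Ω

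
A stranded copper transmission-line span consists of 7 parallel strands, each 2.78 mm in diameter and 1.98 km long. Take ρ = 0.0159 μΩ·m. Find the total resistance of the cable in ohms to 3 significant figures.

ρ = 0.0159 μΩ·m = 1.59×10^-8 Ω·m
A_strand = π(1.3900e-03 m)² = 6.070e-06 m²
R_strand = ρL/A = (1.59×10^-8)(1980)/(6.070e-06) = 5.187 Ω
R_total = R_strand/N = 5.187/7 = 0.741 Ω

0.741 Ω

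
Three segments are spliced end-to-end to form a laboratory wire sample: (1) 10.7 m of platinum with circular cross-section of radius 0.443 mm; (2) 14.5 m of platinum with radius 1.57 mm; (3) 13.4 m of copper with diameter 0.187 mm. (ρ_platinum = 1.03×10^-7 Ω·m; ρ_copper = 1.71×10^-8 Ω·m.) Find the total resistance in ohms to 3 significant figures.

Seg 1: A = πr² = π(4.4300e-04 m)² = 6.165e-07 m²
R_1 = (1.03×10^-7)(10.7)/(6.165e-07) = 1.788 Ω
Seg 2: A = πr² = π(1.5700e-03 m)² = 7.744e-06 m²
R_2 = (1.03×10^-7)(14.5)/(7.744e-06) = 0.1929 Ω
Seg 3: A = π(d/2)² = π(9.3500e-05 m)² = 2.746e-08 m²
R_3 = (1.71×10^-8)(13.4)/(2.746e-08) = 8.343 Ω
R_total = R_1 + R_2 + R_3 = 10.3 Ω

10.3 Ω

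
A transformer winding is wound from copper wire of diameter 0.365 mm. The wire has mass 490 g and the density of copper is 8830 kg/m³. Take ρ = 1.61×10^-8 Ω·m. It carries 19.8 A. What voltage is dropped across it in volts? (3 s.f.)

A = π(d/2)² = π(1.8250e-04 m)² = 1.0463e-07 m²
L = m/(density·A) = 0.49/(8830×1.0463e-07) = 530.3 m
R = ρL/A = (1.61×10^-8)(530.3)/(1.0463e-07) = 81.6 Ω
V = IR = 19.8 × 81.6 = 1620 V

1620 V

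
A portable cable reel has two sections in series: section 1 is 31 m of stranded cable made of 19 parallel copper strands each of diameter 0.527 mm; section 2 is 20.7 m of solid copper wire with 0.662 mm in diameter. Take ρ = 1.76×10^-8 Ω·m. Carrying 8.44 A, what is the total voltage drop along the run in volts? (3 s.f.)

Section 1: A_strand = π(2.6350e-04)² = 2.181e-07 m²; R₁ = ρL/(N·A_s) = (1.76×10^-8)(31)/(19×2.181e-07) = 0.1316 Ω
Section 2: A = π(d/2)² = π(3.3100e-04 m)² = 3.442e-07 m²
R₂ = (1.76×10^-8)(20.7)/(3.442e-07) = 1.058 Ω
R = R₁ + R₂ = 1.19 Ω
V = IR = 8.44 × 1.19 = 10.0 V

10.0 V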